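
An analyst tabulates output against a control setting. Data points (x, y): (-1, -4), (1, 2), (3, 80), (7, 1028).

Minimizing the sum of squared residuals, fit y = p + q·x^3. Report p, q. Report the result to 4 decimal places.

The normal equations are: 4·p + 370·q = 1106;  370·p + 118380·q = 354770.
(Σ1 = 4, Σx^3 = 370, Σx^3·x^3 = 118380, Σy = 1106, Σx^3·y = 354770.)
Determinant 4·118380 − 370² = 336620.
p = (1106·118380 − 370·354770)/336620 = -1; q = (4·354770 − 370·1106)/336620 = 3.

p = -1.0000, q = 3.0000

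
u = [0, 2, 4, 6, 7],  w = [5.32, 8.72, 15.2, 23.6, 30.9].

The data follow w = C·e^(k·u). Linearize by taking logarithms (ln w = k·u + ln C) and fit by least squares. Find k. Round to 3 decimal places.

k = 0.251

Let Y = ln w. Fitting Y = k·u + ln C by least squares:
Over the data: Σu = 19.0000, Σ(u)² = 105.0000, Σln w = 13.1504, Σu·ln w = 58.1992.
Normal system: [[105.0000, 19.0000]; [19.0000, 5]]·[k, ln C]ᵀ = [58.1992, 13.1504]ᵀ.
Slope k = (n·Σu·ln w − Σu·Σln w)/(n·Σ(u)² − (Σu)²) = (5·58.1992 − 19.0000·13.1504)/164.0000 = 0.25084; ln C = (Σln w − k·Σu)/n = 1.67687.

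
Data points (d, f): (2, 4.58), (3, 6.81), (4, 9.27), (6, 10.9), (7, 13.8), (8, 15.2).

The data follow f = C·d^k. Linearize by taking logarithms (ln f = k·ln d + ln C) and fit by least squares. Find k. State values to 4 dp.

k = 0.8333

With ln fᵢ as the transformed response and ln dᵢ as the regressor:
Σln d = 8.9952, Σ(ln d)² = 14.9303, Σln f = 13.4016, Σln d·ln f = 21.2955.
Equations: 14.9303·k + 8.9952·ln C = 21.2955;  8.9952·k + 6·ln C = 13.4016.
Δ = 14.9303·6 − (8.9952)² = 8.6686; k = (21.2955·6 − 8.9952·13.4016)/8.6686 = 0.83331, ln C = (14.9303·13.4016 − 8.9952·21.2955)/8.6686 = 0.98430.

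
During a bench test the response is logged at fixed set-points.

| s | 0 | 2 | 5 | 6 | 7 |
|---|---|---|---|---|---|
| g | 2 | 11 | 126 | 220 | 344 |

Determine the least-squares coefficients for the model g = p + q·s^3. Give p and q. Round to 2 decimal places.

Sums needed: Σ1 = 5, Σs^3 = 692, Σs^3·s^3 = 179994.
Moment sums: Σg = 703, Σs^3·g = 181350.
AᵀA·[p, q]ᵀ = Aᵀg becomes [[5, 692]; [692, 179994]]·[p, q]ᵀ = [703, 181350]ᵀ.
Determinant 5·179994 − 692² = 421106.
p = (703·179994 − 692·181350)/421106 = 520791/210553; q = (5·181350 − 692·703)/421106 = 210137/210553.

p = 2.47, q = 1.00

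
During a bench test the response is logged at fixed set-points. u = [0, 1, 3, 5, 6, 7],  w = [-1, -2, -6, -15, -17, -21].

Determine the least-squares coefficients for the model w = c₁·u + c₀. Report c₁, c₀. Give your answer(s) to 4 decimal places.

AᵀA·[c₁, c₀]ᵀ = Aᵀw reads: 120·c₁ + 22·c₀ = -344;  22·c₁ + 6·c₀ = -62.
det = 120·6 − 22² = 236.
c₁ = ((-344)·6 − 22·(-62))/236 = -175/59; c₀ = (120·(-62) − 22·(-344))/236 = 32/59.

c₁ = -2.9661, c₀ = 0.5424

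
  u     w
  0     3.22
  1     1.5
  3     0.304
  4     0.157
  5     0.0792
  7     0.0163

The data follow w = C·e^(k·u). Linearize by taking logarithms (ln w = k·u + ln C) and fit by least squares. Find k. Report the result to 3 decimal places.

With ln wᵢ as the transformed response and uᵢ as the regressor:
Σu = 20.0000, Σ(u)² = 100.0000, Σln w = -8.1198, Σu·ln w = -52.0678.
Equations: 100.0000·k + 20.0000·ln C = -52.0678;  20.0000·k + 6·ln C = -8.1198.
Slope k = (n·Σu·ln w − Σu·Σln w)/(n·Σ(u)² − (Σu)²) = (6·-52.0678 − 20.0000·-8.1198)/200.0000 = -0.75006; ln C = (Σln w − k·Σu)/n = 1.14690.

k = -0.750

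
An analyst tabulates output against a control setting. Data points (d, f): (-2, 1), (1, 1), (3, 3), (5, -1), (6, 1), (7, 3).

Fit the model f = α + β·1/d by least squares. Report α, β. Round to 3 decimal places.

α = 1.313, β = 0.091

With design matrix M, MᵀM = [[6, 47/35]; [47/35, 31957/22050]] and Mᵀf = [8, 199/105]ᵀ.
det = 6·(31957/22050) − (47/35)² = 5066/735.
α = (8·(31957/22050) − (47/35)·(199/105))/(5066/735) = 99769/75990; β = (6·(199/105) − (47/35)·8)/(5066/735) = 231/2533.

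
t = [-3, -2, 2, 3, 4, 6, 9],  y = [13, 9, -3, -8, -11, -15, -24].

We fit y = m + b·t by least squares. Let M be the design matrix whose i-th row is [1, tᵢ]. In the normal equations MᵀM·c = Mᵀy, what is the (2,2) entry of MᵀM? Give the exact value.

Row 2 ↔ basis t, column 2 ↔ basis t, so (MᵀM)_{2,2} = Σᵢ (t)·(t) = (-3)·(-3) + (-2)·(-2) + (2)·(2) + (3)·(3) + (4)·(4) + (6)·(6) + (9)·(9) = 159.

159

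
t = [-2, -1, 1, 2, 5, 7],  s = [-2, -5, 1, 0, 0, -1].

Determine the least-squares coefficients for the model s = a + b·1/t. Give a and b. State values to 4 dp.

a = -1.3299, b = 2.8562

From the data, Σ1 = 6, Σ1/t = 12/35, Σ1/t·1/t = 6273/2450.
And Σs = -7, Σ1/t·s = 48/7.
So MᵀM·[a, b]ᵀ = Mᵀs: [[6, 12/35]; [12/35, 6273/2450]]·[a, b]ᵀ = [-7, 48/7]ᵀ.
Eliminating b: (6273/2450)·(row 1) − (12/35)·(row 2) gives (747/49)·a = (6273/2450)·(-7) − (12/35)·(48/7) = -49671/2450, so a = -5519/4150.
Then b = ((48/7) − (12/35)·(-5519/4150))/(6273/2450) = 3556/1245.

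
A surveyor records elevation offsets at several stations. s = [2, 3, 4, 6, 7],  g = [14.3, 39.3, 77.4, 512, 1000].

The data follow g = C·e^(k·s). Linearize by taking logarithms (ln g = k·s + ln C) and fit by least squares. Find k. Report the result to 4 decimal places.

Let Y = ln g. Fitting Y = k·s + ln C by least squares:
Over the data: Σs = 22.0000, Σ(s)² = 114.0000, Σln g = 23.8266, Σs·ln g = 119.5144.
Normal system: [[114.0000, 22.0000]; [22.0000, 5]]·[k, ln C]ᵀ = [119.5144, 23.8266]ᵀ.
Slope k = (n·Σs·ln g − Σs·Σln g)/(n·Σ(s)² − (Σs)²) = (5·119.5144 − 22.0000·23.8266)/86.0000 = 0.85335; ln C = (Σln g − k·Σs)/n = 1.01059.

k = 0.8533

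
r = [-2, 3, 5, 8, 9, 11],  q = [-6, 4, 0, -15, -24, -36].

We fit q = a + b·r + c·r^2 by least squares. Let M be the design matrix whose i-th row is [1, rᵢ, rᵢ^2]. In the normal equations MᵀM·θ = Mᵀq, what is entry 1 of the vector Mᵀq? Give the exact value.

-77

Entry 1 ↔ basis 1, so (Mᵀq)_{1} = Σᵢ qᵢ = (1)·(-6) + (1)·(4) + (1)·(0) + (1)·(-15) + (1)·(-24) + (1)·(-36) = -77.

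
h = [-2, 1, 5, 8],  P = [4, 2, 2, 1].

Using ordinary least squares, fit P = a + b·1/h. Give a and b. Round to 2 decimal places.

Forming MᵀM = [[4, 33/40]; [33/40, 2089/1600]] and MᵀP = [9, 21/40]ᵀ gives MᵀM·[a, b]ᵀ = MᵀP.
Eliminating b: (2089/1600)·(row 1) − (33/40)·(row 2) gives (7267/1600)·a = (2089/1600)·9 − (33/40)·(21/40) = 4527/400, so a = 18108/7267.
Then b = ((21/40) − (33/40)·(18108/7267))/(2089/1600) = -8520/7267.

a = 2.49, b = -1.17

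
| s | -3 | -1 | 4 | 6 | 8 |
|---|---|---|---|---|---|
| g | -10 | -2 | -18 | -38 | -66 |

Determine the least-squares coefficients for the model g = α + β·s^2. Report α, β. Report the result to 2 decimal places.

Compute the Gram sums: Σ1 = 5, Σs^2 = 126, Σs^2·s^2 = 5730.
And Σg = -134, Σs^2·g = -5972.
Normal equations: [[5, 126]; [126, 5730]]·[α, β]ᵀ = [-134, -5972]ᵀ.
Determinant 5·5730 − 126² = 12774.
α = ((-134)·5730 − 126·(-5972))/12774 = -2558/2129; β = (5·(-5972) − 126·(-134))/12774 = -6488/6387.

α = -1.20, β = -1.02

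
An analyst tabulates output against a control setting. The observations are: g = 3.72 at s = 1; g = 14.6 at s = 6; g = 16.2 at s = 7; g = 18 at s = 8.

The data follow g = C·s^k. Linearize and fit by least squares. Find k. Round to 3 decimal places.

Linearized form: ln g = k·ln s + ln C. From the 4 transformed points,
Sums: Σln s = 5.8171, Σ(ln s)² = 11.3210, Σln g = 9.6701, Σln s·ln g = 16.2335.
Normal system: [[11.3210, 5.8171]; [5.8171, 4]]·[k, ln C]ᵀ = [16.2335, 9.6701]ᵀ.
Δ = 11.3210·4 − (5.8171)² = 11.4454; k = (16.2335·4 − 5.8171·9.6701)/11.4454 = 0.75853, ln C = (11.3210·9.6701 − 5.8171·16.2335)/11.4454 = 1.31441.

k = 0.759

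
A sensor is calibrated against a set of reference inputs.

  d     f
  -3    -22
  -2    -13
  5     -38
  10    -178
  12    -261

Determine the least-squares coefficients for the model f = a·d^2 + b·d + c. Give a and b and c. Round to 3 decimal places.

a = -1.992, b = 2.078, c = 0.815

Setting ∂/∂a … = 0 gives: 31458·a + 2818·b + 282·c = -56584;  2818·a + 282·b + 22·c = -5010;  282·a + 22·b + 5·c = -512.
(Σd^2·d^2 = 31458, Σd^2·d = 2818, Σd^2 = 282, Σd·d = 282, Σd = 22, Σ1 = 5, Σd^2·f = -56584, Σd·f = -5010, Σf = -512.)
Inverting the 3×3 Gram matrix, [a, b, c]ᵀ = [-16583/8324, 17299/8324, 1697/2081]ᵀ.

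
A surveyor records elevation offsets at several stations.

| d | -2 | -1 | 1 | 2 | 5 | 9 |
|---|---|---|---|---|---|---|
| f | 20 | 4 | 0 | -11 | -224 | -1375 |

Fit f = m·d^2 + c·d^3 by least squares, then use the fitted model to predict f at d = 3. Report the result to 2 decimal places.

Setting ∂/∂m … = 0 gives: 7220·m + 62174·c = -116935;  62174·m + 547196·c = -1030627.
det = 7220·547196 − 62174² = 85148844.
m = ((-116935)·547196 − 62174·(-1030627))/85148844 = 15306473/14191474; c = (7220·(-1030627) − 62174·(-116935))/85148844 = -28468375/14191474.
At d = 3: f̂ = (15306473/14191474)·(9) + (-28468375/14191474)·(27) = -315443934/7095737.

f̂ = -44.46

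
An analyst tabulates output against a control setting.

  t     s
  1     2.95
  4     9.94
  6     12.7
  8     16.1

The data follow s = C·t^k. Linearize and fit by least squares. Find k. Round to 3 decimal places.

Taking logs, ln s = k·ln t + ln C, so regress ln s on ln t.
Sums: Σln t = 5.2575, Σ(ln t)² = 9.4563, Σln s = 8.6988, Σln t·ln s = 13.5160.
Normal system: [[9.4563, 5.2575]; [5.2575, 4]]·[k, ln C]ᵀ = [13.5160, 8.6988]ᵀ.
Solving (det = 10.1839): k = 0.81799, ln C = 1.09955.

k = 0.818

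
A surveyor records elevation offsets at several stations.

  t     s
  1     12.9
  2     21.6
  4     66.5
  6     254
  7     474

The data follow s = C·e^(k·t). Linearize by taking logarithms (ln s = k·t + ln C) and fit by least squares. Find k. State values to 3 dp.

k = 0.605

Linearized form: ln s = k·t + ln C. From the 5 transformed points,
XᵀX = [[106.0000, 20.0000]; [20.0000, 5]], rhs = [101.8439, 21.5257]ᵀ  (here Σt = 20.0000, Σ(t)² = 106.0000, Σln s = 21.5257, Σt·ln s = 101.8439).
Slope k = (n·Σt·ln s − Σt·Σln s)/(n·Σ(t)² − (Σt)²) = (5·101.8439 − 20.0000·21.5257)/130.0000 = 0.60543; ln C = (Σln s − k·Σt)/n = 1.88341.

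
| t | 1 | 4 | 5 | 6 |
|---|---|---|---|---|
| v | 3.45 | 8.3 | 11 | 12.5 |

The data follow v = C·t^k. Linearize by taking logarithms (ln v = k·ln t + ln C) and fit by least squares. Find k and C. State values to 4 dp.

k = 0.7079, C = 3.3949

Taking logs, ln v = k·ln t + ln C, so regress ln v on ln t.
XᵀX = [[7.7225, 4.7875]; [4.7875, 4]], rhs = [11.3185, 8.2783]ᵀ  (here Σln t = 4.7875, Σ(ln t)² = 7.7225, Σln v = 8.2783, Σln t·ln v = 11.3185).
Δ = 7.7225·4 − (4.7875)² = 7.9699; k = (11.3185·4 − 4.7875·8.2783)/7.9699 = 0.70791, ln C = (7.7225·8.2783 − 4.7875·11.3185)/7.9699 = 1.22229, so C = exp(1.22229) = 3.39494.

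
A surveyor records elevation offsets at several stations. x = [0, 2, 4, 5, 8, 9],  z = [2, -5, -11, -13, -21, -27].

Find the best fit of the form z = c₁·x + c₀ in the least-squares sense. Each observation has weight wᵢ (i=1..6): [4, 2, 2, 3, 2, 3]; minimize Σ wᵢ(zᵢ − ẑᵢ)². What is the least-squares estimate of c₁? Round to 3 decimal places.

c₁ = -3.083

Normal-equation sums: Σwᵢ·x·x = 486, Σwᵢ·x = 70, Σwᵢ·1 = 16.
And Σwᵢ·x·z = -1368, Σwᵢ·z = -186.
Eliminating c₀: 16·(row 1) − 70·(row 2) gives 2876·c₁ = 16·(-1368) − 70·(-186) = -8868, so c₁ = -2217/719.
Then c₀ = ((-186) − 70·(-2217/719))/16 = 1341/719.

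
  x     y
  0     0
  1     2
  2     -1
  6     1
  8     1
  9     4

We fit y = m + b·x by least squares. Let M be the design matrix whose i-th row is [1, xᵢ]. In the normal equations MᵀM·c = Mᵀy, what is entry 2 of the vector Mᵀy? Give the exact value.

50

Entry 2 ↔ basis x, so (Mᵀy)_{2} = Σᵢ (x)·yᵢ = (0)·(0) + (1)·(2) + (2)·(-1) + (6)·(1) + (8)·(1) + (9)·(4) = 50.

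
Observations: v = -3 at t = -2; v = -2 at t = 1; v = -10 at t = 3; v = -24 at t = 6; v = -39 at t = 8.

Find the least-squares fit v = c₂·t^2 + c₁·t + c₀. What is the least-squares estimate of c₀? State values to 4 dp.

Normal-equation sums: Σt^2·t^2 = 5490, Σt^2·t = 748, Σt^2 = 114, Σt·t = 114, Σt = 16, Σ1 = 5.
Moment sums: Σt^2·v = -3464, Σt·v = -482, Σv = -78.
Inverting the 3×3 Gram matrix, [c₂, c₁, c₀]ᵀ = [-168/347, -259/347, -754/347]ᵀ.

c₀ = -2.1729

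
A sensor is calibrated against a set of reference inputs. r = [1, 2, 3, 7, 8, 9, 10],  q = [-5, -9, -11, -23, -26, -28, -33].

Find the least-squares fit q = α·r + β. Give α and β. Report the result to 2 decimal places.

From the data, Σr·r = 308, Σr = 40, Σ1 = 7.
And Σr·q = -1007, Σq = -135.
Eliminating β: 7·(row 1) − 40·(row 2) gives 556·α = 7·(-1007) − 40·(-135) = -1649, so α = -1649/556.
Then β = ((-135) − 40·(-1649/556))/7 = -325/139.

α = -2.97, β = -2.34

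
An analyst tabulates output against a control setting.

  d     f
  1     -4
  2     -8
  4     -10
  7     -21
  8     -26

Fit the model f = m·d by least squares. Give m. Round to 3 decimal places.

m = -3.097

Forming XᵀX = [[134]] and Xᵀf = [-415]ᵀ gives XᵀX·[m]ᵀ = Xᵀf.
m = (-415)/134 = -3.09701.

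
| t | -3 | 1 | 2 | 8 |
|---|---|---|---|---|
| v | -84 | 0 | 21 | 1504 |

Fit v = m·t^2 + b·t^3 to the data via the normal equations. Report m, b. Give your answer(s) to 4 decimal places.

Forming MᵀM = [[4194, 32558]; [32558, 262938]] and Mᵀv = [95584, 772484]ᵀ gives MᵀM·[m, b]ᵀ = Mᵀv.
det = 4194·262938 − 32558² = 42738608.
m = (95584·262938 − 32558·772484)/42738608 = -2233535/5342326; b = (4194·772484 − 32558·95584)/42738608 = 15971753/5342326.

m = -0.4181, b = 2.9897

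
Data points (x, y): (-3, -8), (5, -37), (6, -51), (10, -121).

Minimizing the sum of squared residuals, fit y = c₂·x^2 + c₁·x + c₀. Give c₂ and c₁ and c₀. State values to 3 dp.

c₂ = -0.999, c₁ = -1.707, c₀ = -4.101

Compute the Gram sums: Σx^2·x^2 = 12002, Σx^2·x = 1314, Σx^2 = 170, Σx·x = 170, Σx = 18, Σ1 = 4.
Moment sums: Σx^2·y = -14933, Σx·y = -1677, Σy = -217.
Solving the 3×3 system (Gaussian elimination) gives c₂ = -30915/30938, c₁ = -26403/15469, c₀ = -63436/15469.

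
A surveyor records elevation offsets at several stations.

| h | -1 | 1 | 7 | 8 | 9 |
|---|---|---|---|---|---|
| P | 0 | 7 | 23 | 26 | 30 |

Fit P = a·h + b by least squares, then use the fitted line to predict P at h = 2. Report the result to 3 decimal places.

From the data, Σh·h = 196, Σh = 24, Σ1 = 5.
For AᵀP: Σh·P = 646, ΣP = 86.
So AᵀA·[a, b]ᵀ = AᵀP: [[196, 24]; [24, 5]]·[a, b]ᵀ = [646, 86]ᵀ.
Δ = 196·5 − 24² = 404.
a = (646·5 − 24·86)/404 = 583/202; b = (196·86 − 24·646)/404 = 338/101.
At h = 2: P̂ = (583/202)·(2) + (338/101)·(1) = 921/101.

P̂ = 9.119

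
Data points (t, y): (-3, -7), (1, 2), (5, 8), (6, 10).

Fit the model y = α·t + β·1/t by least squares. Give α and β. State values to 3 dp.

α = 1.693, β = 0.703

Sums needed: Σt·t = 71, Σt·1/t = 4, Σ1/t·1/t = 1061/900.
For Xᵀy: Σt·y = 123, Σ1/t·y = 38/5.
Normal equations: [[71, 4]; [4, 1061/900]]·[α, β]ᵀ = [123, 38/5]ᵀ.
Determinant 71·(1061/900) − 4² = 60931/900.
α = (123·(1061/900) − 4·(38/5))/(60931/900) = 103143/60931; β = (71·(38/5) − 4·123)/(60931/900) = 42840/60931.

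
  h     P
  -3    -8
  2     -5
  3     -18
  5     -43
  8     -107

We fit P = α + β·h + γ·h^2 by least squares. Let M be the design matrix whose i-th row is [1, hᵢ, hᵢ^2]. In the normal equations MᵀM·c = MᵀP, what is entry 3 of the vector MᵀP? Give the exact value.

Entry 3 ↔ basis h^2, so (MᵀP)_{3} = Σᵢ (h^2)·Pᵢ = (9)·(-8) + (4)·(-5) + (9)·(-18) + (25)·(-43) + (64)·(-107) = -8177.

-8177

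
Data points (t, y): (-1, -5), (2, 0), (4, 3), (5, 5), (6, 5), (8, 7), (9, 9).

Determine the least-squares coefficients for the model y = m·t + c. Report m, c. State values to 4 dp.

Forming MᵀM = [[227, 33]; [33, 7]] and Mᵀy = [209, 24]ᵀ gives MᵀM·[m, c]ᵀ = Mᵀy.
Eliminating c: 7·(row 1) − 33·(row 2) gives 500·m = 7·209 − 33·24 = 671, so m = 671/500.
Then c = (24 − 33·(671/500))/7 = -1449/500.

m = 1.3420, c = -2.8980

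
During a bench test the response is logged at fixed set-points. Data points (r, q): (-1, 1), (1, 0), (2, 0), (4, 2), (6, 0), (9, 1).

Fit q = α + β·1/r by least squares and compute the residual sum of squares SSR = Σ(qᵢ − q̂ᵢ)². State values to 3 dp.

Setting ∂/∂α … = 0 gives: 6·α + (37/36)·β = 4;  (37/36)·α + (3049/1296)·β = -7/18.
(Σ1 = 6, Σ1/r = 37/36, Σ1/r·1/r = 3049/1296, Σq = 4, Σ1/r·q = -7/18.)
Δ = 6·(3049/1296) − (37/36)² = 16925/1296.
α = (4·(3049/1296) − (37/36)·(-7/18))/(16925/1296) = 12714/16925; β = (6·(-7/18) − (37/36)·4)/(16925/1296) = -8352/16925.
Residuals: -4141/16925, -4362/16925, -8538/16925, 23224/16925, -11322/16925, 5139/16925; SSR = 47446/16925.

SSR = 2.803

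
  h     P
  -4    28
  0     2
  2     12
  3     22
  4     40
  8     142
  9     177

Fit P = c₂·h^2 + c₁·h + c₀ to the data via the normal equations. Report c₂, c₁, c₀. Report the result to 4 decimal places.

c₂ = 2.0216, c₁ = 1.3668, c₀ = 1.2607

With design matrix M, MᵀM = [[11266, 1276, 190]; [1276, 190, 22]; [190, 22, 7]] and MᵀP = [24759, 2867, 423]ᵀ.
Solving the 3×3 system (Gaussian elimination) gives c₂ = 10387/5138, c₁ = 63205/46242, c₀ = 29149/23121.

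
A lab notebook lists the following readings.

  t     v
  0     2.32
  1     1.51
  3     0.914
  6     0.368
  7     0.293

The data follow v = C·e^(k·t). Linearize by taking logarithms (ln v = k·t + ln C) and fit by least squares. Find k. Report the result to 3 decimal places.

Let Y = ln v. Fitting Y = k·t + ln C by least squares:
Over the data: Σt = 17.0000, Σ(t)² = 95.0000, Σln v = -1.0635, Σt·ln v = -14.4488.
Normal system: [[95.0000, 17.0000]; [17.0000, 5]]·[k, ln C]ᵀ = [-14.4488, -1.0635]ᵀ.
Slope k = (n·Σt·ln v − Σt·Σln v)/(n·Σ(t)² − (Σt)²) = (5·-14.4488 − 17.0000·-1.0635)/186.0000 = -0.29121; ln C = (Σln v − k·Σt)/n = 0.77740.

k = -0.291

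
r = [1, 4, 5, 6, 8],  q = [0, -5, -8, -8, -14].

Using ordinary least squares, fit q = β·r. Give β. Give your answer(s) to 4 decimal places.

β = -1.5493

Sums needed: Σr·r = 142.
Moment sums: Σr·q = -220.
So AᵀA·[β]ᵀ = Aᵀq: [[142]]·[β]ᵀ = [-220]ᵀ.
β = (-220)/142 = -1.5493.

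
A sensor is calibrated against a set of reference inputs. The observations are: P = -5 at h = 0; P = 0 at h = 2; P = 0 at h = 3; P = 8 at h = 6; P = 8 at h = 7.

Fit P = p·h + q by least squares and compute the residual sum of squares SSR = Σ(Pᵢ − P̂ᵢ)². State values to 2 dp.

SSR = 3.88

MᵀM·[p, q]ᵀ = MᵀP reads: 98·p + 18·q = 104;  18·p + 5·q = 11.
(Σh·h = 98, Σh = 18, Σ1 = 5, Σh·P = 104, ΣP = 11.)
Determinant 98·5 − 18² = 166.
p = (104·5 − 18·11)/166 = 161/83; q = (98·11 − 18·104)/166 = -397/83.
Residuals: -18/83, 75/83, -86/83, 95/83, -66/83; SSR = 322/83.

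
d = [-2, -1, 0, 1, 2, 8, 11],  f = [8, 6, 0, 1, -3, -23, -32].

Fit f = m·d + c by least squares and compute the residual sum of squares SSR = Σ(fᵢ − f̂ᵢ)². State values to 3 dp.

Entries of XᵀX: Σd·d = 195, Σd = 19, Σ1 = 7.
And Σd·f = -563, Σf = -43.
So XᵀX·[m, c]ᵀ = Xᵀf: [[195, 19]; [19, 7]]·[m, c]ᵀ = [-563, -43]ᵀ.
Determinant 195·7 − 19² = 1004.
m = ((-563)·7 − 19·(-43))/1004 = -781/251; c = (195·(-43) − 19·(-563))/1004 = 578/251.
Residuals: -132/251, 147/251, -578/251, 454/251, 231/251, -103/251, -19/251; SSR = 2564/251.

SSR = 10.215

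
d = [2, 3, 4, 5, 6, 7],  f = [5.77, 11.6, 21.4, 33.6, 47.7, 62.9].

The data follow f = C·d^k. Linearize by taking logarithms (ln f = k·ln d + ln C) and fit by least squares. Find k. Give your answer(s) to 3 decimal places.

k = 1.938

Taking logs, ln f = k·ln d + ln C, so regress ln f on ln d.
Σln d = 8.5252, Σ(ln d)² = 13.1965, Σln f = 18.7881, Σln d·ln f = 28.7948.
Equations: 13.1965·k + 8.5252·ln C = 28.7948;  8.5252·k + 6·ln C = 18.7881.
Slope k = (n·Σln d·ln f − Σln d·Σln f)/(n·Σ(ln d)² − (Σln d)²) = (6·28.7948 − 8.5252·18.7881)/6.5005 = 1.93797; ln C = (Σln f − k·Σln d)/n = 0.37776.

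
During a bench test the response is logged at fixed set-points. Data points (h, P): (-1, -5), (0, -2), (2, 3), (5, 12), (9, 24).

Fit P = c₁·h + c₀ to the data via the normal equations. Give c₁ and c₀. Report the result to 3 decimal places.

c₁ = 2.894, c₀ = -2.282

Entries of MᵀM: Σh·h = 111, Σh = 15, Σ1 = 5.
And Σh·P = 287, ΣP = 32.
So MᵀM·[c₁, c₀]ᵀ = MᵀP: [[111, 15]; [15, 5]]·[c₁, c₀]ᵀ = [287, 32]ᵀ.
Eliminating c₀: 5·(row 1) − 15·(row 2) gives 330·c₁ = 5·287 − 15·32 = 955, so c₁ = 191/66.
Then c₀ = (32 − 15·(191/66))/5 = -251/110.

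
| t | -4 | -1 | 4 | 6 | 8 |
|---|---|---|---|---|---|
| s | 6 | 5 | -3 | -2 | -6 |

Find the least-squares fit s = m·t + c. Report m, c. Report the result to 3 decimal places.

m = -1.018, c = 2.647

With design matrix A, AᵀA = [[133, 13]; [13, 5]] and Aᵀs = [-101, 0]ᵀ.
Eliminating c: 5·(row 1) − 13·(row 2) gives 496·m = 5·(-101) − 13·0 = -505, so m = -505/496.
Then c = (0 − 13·(-505/496))/5 = 1313/496.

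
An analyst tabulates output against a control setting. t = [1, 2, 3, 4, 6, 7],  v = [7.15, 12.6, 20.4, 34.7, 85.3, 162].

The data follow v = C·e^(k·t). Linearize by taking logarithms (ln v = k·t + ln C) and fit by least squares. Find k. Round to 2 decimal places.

k = 0.51

With ln vᵢ as the transformed response and tᵢ as the regressor:
AᵀA = [[115.0000, 23.0000]; [23.0000, 6]], rhs = [92.5583, 20.5969]ᵀ  (here Σt = 23.0000, Σ(t)² = 115.0000, Σln v = 20.5969, Σt·ln v = 92.5583).
Δ = 115.0000·6 − (23.0000)² = 161.0000; k = (92.5583·6 − 23.0000·20.5969)/161.0000 = 0.50697, ln C = (115.0000·20.5969 − 23.0000·92.5583)/161.0000 = 1.48943.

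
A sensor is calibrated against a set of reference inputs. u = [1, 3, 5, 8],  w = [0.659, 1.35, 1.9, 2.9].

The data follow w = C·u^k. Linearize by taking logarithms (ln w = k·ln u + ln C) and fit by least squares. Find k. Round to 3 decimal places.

k = 0.700

Linearized form: ln w = k·ln u + ln C. From the 4 transformed points,
Σln u = 4.7875, Σ(ln u)² = 8.1213, Σln w = 1.5896, Σln u·ln w = 3.5767.
Equations: 8.1213·k + 4.7875·ln C = 3.5767;  4.7875·k + 4·ln C = 1.5896.
Solving (det = 9.5652): k = 0.70009, ln C = -0.44051.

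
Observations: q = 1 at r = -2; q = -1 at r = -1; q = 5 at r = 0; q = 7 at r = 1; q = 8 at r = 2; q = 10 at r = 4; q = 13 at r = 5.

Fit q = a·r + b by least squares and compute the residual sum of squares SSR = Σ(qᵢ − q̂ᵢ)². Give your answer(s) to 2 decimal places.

SSR = 14.42

Setting ∂/∂a … = 0 gives: 51·a + 9·b = 127;  9·a + 7·b = 43.
det = 51·7 − 9² = 276.
a = (127·7 − 9·43)/276 = 251/138; b = (51·43 − 9·127)/276 = 175/46.
Residuals: 5/6, -206/69, 55/46, 95/69, 77/138, -149/138, 7/69; SSR = 995/69.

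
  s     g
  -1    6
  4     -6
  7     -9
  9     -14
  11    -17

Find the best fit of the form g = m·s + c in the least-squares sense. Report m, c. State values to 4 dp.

m = -1.8864, c = 3.3182

The normal equations are: 268·m + 30·c = -406;  30·m + 5·c = -40.
Eliminating c: 5·(row 1) − 30·(row 2) gives 440·m = 5·(-406) − 30·(-40) = -830, so m = -83/44.
Then c = ((-40) − 30·(-83/44))/5 = 73/22.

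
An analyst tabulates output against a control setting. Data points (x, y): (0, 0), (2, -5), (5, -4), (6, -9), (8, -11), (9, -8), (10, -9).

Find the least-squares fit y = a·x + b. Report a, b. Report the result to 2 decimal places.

From the data, Σx·x = 310, Σx = 40, Σ1 = 7.
Moment sums: Σx·y = -334, Σy = -46.
So MᵀM·[a, b]ᵀ = Mᵀy: [[310, 40]; [40, 7]]·[a, b]ᵀ = [-334, -46]ᵀ.
Eliminating b: 7·(row 1) − 40·(row 2) gives 570·a = 7·(-334) − 40·(-46) = -498, so a = -83/95.
Then b = ((-46) − 40·(-83/95))/7 = -30/19.

a = -0.87, b = -1.58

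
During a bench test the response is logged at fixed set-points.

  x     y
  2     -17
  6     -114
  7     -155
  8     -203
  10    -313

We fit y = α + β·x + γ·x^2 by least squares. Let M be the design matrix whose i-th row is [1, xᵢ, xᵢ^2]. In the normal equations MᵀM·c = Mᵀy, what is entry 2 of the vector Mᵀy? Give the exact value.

-6557

Entry 2 ↔ basis x, so (Mᵀy)_{2} = Σᵢ (x)·yᵢ = (2)·(-17) + (6)·(-114) + (7)·(-155) + (8)·(-203) + (10)·(-313) = -6557.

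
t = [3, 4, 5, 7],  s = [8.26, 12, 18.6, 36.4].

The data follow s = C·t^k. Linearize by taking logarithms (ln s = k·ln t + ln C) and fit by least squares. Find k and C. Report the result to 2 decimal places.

Linearized form: ln s = k·ln t + ln C. From the 4 transformed points,
Over the data: Σln t = 6.0403, Σ(ln t)² = 9.5056, Σln s = 11.1141, Σln t·ln s = 17.4638.
Normal system: [[9.5056, 6.0403]; [6.0403, 4]]·[k, ln C]ᵀ = [17.4638, 11.1141]ᵀ.
Solving (det = 1.5378): k = 1.77101, ln C = 0.10417, so C = exp(0.10417) = 1.10979.

k = 1.77, C = 1.11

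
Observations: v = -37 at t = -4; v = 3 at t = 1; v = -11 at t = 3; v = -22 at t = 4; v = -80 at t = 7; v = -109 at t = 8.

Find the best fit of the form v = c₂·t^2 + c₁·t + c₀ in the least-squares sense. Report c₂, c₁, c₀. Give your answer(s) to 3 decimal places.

Forming AᵀA = [[7091, 883, 155]; [883, 155, 19]; [155, 19, 6]] and Aᵀv = [-11936, -1402, -256]ᵀ gives AᵀA·[c₂, c₁, c₀]ᵀ = Aᵀv.
Inverting the 3×3 Gram matrix, [c₂, c₁, c₀]ᵀ = [-54573/27788, 52405/27788, 14558/6947]ᵀ.

c₂ = -1.964, c₁ = 1.886, c₀ = 2.096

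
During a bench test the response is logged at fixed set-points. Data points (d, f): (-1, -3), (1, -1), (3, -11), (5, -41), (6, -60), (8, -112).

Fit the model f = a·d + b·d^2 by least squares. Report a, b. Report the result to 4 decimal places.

a = 1.8130, b = -1.9757

With design matrix M, MᵀM = [[136, 880]; [880, 6100]] and Mᵀf = [-1492, -10456]ᵀ.
Determinant 136·6100 − 880² = 55200.
a = ((-1492)·6100 − 880·(-10456))/55200 = 417/230; b = (136·(-10456) − 880·(-1492))/55200 = -1136/575.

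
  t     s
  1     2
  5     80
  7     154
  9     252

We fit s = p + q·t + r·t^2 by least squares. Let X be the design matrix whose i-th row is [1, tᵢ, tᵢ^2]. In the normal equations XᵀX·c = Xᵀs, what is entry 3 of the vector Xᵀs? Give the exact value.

29960

Entry 3 ↔ basis t^2, so (Xᵀs)_{3} = Σᵢ (t^2)·sᵢ = (1)·(2) + (25)·(80) + (49)·(154) + (81)·(252) = 29960.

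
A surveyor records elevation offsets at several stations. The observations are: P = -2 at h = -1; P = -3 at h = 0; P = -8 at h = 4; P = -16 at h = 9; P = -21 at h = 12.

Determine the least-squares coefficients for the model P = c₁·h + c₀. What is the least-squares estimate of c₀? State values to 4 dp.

Forming AᵀA = [[242, 24]; [24, 5]] and AᵀP = [-426, -50]ᵀ gives AᵀA·[c₁, c₀]ᵀ = AᵀP.
Eliminating c₀: 5·(row 1) − 24·(row 2) gives 634·c₁ = 5·(-426) − 24·(-50) = -930, so c₁ = -465/317.
Then c₀ = ((-50) − 24·(-465/317))/5 = -938/317.

c₀ = -2.9590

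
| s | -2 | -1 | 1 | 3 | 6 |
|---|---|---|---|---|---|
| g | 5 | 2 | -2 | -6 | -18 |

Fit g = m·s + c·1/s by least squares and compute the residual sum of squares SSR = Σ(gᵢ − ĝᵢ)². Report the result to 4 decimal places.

Sums needed: Σs·s = 51, Σs·1/s = 5, Σ1/s·1/s = 43/18.
And Σs·g = -140, Σ1/s·g = -23/2.
Eliminating c: (43/18)·(row 1) − 5·(row 2) gives (581/6)·m = (43/18)·(-140) − 5·(-23/2) = -4985/18, so m = -4985/1743.
Then c = ((-23/2) − 5·(-4985/1743))/(43/18) = 681/581.
Residuals: -467/3486, 544/1743, -544/1743, 1272/581, -1203/1162; SSR = 21187/3486.

SSR = 6.0777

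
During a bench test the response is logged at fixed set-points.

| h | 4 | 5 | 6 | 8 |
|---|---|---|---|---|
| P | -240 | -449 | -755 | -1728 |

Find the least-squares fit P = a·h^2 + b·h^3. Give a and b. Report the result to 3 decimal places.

a = -2.924, b = -3.009

Compute the Gram sums: Σh^2·h^2 = 6273, Σh^2·h^3 = 44693, Σh^3·h^3 = 328521.
For XᵀP: Σh^2·P = -152837, Σh^3·P = -1119301.
So XᵀX·[a, b]ᵀ = XᵀP: [[6273, 44693]; [44693, 328521]]·[a, b]ᵀ = [-152837, -1119301]ᵀ.
det = 6273·328521 − 44693² = 63347984.
a = ((-152837)·328521 − 44693·(-1119301))/63347984 = -46311121/15836996; b = (6273·(-1119301) − 44693·(-152837))/63347984 = -2803399/931588.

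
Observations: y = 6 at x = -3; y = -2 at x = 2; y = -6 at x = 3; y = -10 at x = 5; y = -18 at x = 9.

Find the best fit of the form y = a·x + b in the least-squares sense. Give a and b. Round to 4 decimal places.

a = -2.0313, b = 0.5000

Compute the Gram sums: Σx·x = 128, Σx = 16, Σ1 = 5.
Right-hand side: Σx·y = -252, Σy = -30.
Eliminating b: 5·(row 1) − 16·(row 2) gives 384·a = 5·(-252) − 16·(-30) = -780, so a = -65/32.
Then b = ((-30) − 16·(-65/32))/5 = 1/2.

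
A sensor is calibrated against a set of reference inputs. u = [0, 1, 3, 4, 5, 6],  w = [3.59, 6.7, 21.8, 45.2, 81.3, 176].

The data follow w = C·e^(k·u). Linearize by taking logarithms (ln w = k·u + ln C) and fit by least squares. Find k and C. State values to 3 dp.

Linearized form: ln w = k·u + ln C. From the 6 transformed points,
AᵀA = [[87.0000, 19.0000]; [19.0000, 6]], rhs = [79.4059, 19.6419]ᵀ  (here Σu = 19.0000, Σ(u)² = 87.0000, Σln w = 19.6419, Σu·ln w = 79.4059).
Slope k = (n·Σu·ln w − Σu·Σln w)/(n·Σ(u)² − (Σu)²) = (6·79.4059 − 19.0000·19.6419)/161.0000 = 0.64124; ln C = (Σln w − k·Σu)/n = 1.24307, so C = exp(1.24307) = 3.46623.

k = 0.641, C = 3.466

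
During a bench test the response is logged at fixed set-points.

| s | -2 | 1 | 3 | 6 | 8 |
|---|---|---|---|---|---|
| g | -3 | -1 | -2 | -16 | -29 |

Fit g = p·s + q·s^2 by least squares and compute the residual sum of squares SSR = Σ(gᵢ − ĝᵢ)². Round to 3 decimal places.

The normal system AᵀA·[p, q]ᵀ = Aᵀg is [[114, 748]; [748, 5490]]·[p, q]ᵀ = [-329, -2463]ᵀ.
Eliminating q: 5490·(row 1) − 748·(row 2) gives 66356·p = 5490·(-329) − 748·(-2463) = 36114, so p = 18057/33178.
Then q = ((-2463) − 748·(18057/33178))/5490 = -17345/33178.
Residuals: 2980/16589, -16945/16589, 17789/16589, -7385/16589, 1731/16589; SSR = 40388/16589.

SSR = 2.435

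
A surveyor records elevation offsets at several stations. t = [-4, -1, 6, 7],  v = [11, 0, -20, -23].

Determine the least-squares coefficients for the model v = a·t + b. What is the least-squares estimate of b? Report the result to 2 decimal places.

b = -1.93

Setting ∂/∂a … = 0 gives: 102·a + 8·b = -325;  8·a + 4·b = -32.
Eliminating b: 4·(row 1) − 8·(row 2) gives 344·a = 4·(-325) − 8·(-32) = -1044, so a = -261/86.
Then b = ((-32) − 8·(-261/86))/4 = -83/43.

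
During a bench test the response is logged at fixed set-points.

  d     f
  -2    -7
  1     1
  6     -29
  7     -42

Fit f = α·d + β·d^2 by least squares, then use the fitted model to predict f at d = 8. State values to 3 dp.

Normal-equation sums: Σd·d = 90, Σd·d^2 = 552, Σd^2·d^2 = 3714.
Right-hand side: Σd·f = -453, Σd^2·f = -3129.
So XᵀX·[α, β]ᵀ = Xᵀf: [[90, 552]; [552, 3714]]·[α, β]ᵀ = [-453, -3129]ᵀ.
Δ = 90·3714 − 552² = 29556.
α = ((-453)·3714 − 552·(-3129))/29556 = 2487/1642; β = (90·(-3129) − 552·(-453))/29556 = -1753/1642.
At d = 8: f̂ = (2487/1642)·(8) + (-1753/1642)·(64) = -46148/821.

f̂ = -56.210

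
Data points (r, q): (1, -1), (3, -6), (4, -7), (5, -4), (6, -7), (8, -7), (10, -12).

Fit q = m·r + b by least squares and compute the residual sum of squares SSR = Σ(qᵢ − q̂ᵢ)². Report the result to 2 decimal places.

SSR = 17.84

The normal equations are: 251·m + 37·b = -285;  37·m + 7·b = -44.
(Σr·r = 251, Σr = 37, Σ1 = 7, Σr·q = -285, Σq = -44.)
det = 251·7 − 37² = 388.
m = ((-285)·7 − 37·(-44))/388 = -367/388; b = (251·(-44) − 37·(-285))/388 = -499/388.
Residuals: 239/194, -182/97, -749/388, 391/194, -15/388, 719/388, -487/388; SSR = 6921/388.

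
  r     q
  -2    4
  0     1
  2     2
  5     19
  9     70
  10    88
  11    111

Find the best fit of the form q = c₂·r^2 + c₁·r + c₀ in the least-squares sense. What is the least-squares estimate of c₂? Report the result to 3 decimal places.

Forming XᵀX = [[31859, 3185, 335]; [3185, 335, 35]; [335, 35, 7]] and Xᵀq = [28400, 2822, 295]ᵀ gives XᵀX·[c₂, c₁, c₀]ᵀ = Xᵀq.
Solving the 3×3 system (Gaussian elimination) gives c₂ = 58607/58846, c₁ = -288469/294230, c₀ = -18178/29423.

c₂ = 0.996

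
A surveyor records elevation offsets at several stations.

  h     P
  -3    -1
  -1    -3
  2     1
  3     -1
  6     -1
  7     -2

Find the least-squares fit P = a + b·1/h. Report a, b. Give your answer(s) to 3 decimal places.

a = -1.107, b = 1.866

The normal system XᵀX·[a, b]ᵀ = XᵀP is [[6, -4/21]; [-4/21, 149/98]]·[a, b]ᵀ = [-7, 64/21]ᵀ.
Δ = 6·(149/98) − (-4/21)² = 4007/441.
a = ((-7)·(149/98) − (-4/21)·(64/21))/(4007/441) = -8875/8014; b = (6·(64/21) − (-4/21)·(-7))/(4007/441) = 7476/4007.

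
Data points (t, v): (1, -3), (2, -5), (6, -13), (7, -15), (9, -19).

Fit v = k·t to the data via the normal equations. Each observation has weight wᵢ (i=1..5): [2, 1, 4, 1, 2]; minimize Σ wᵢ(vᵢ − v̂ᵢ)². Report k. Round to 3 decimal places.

The normal system MᵀWM·[k]ᵀ = MᵀWv is [[361]]·[k]ᵀ = [-775]ᵀ.
Hence k = -775 / 361 ≈ -2.14681.

k = -2.147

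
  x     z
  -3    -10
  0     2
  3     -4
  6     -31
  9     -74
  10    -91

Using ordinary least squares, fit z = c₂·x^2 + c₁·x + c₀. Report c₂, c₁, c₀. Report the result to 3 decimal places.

Normal-equation sums: Σx^2·x^2 = 18019, Σx^2·x = 1945, Σx^2 = 235, Σx·x = 235, Σx = 25, Σ1 = 6.
And Σx^2·z = -16336, Σx·z = -1744, Σz = -208.
MᵀM·[c₂, c₁, c₀]ᵀ = Mᵀz becomes [[18019, 1945, 235]; [1945, 235, 25]; [235, 25, 6]]·[c₂, c₁, c₀]ᵀ = [-16336, -1744, -208]ᵀ.
Row-reducing yields c₂ = -5602/5511, c₁ = 21998/27555, c₀ = 304/167.

c₂ = -1.017, c₁ = 0.798, c₀ = 1.820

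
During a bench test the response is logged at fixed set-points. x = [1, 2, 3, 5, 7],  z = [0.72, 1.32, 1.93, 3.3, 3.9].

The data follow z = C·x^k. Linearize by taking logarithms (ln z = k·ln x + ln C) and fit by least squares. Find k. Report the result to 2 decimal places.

k = 0.90

Linearized form: ln z = k·ln x + ln C. From the 5 transformed points,
AᵀA = [[8.0643, 5.3471]; [5.3471, 5]], rhs = [5.4847, 3.1615]ᵀ  (here Σln x = 5.3471, Σ(ln x)² = 8.0643, Σln z = 3.1615, Σln x·ln z = 5.4847).
Slope k = (n·Σln x·ln z − Σln x·Σln z)/(n·Σ(ln x)² − (Σln x)²) = (5·5.4847 − 5.3471·3.1615)/11.7297 = 0.89672; ln C = (Σln z − k·Σln x)/n = -0.32666.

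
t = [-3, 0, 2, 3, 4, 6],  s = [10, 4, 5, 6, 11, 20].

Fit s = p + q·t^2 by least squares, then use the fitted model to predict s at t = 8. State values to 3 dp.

ŝ = 32.680

With design matrix X, XᵀX = [[6, 74]; [74, 1730]] and Xᵀs = [56, 1060]ᵀ.
Δ = 6·1730 − 74² = 4904.
p = (56·1730 − 74·1060)/4904 = 2305/613; q = (6·1060 − 74·56)/4904 = 277/613.
At t = 8: ŝ = (2305/613)·(1) + (277/613)·(64) = 20033/613.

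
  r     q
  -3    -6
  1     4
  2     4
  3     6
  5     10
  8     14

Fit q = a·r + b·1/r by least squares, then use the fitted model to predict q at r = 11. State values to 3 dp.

The normal equations are: 112·a + 6·b = 210;  6·a + (22001/14400)·b = 55/4.
(Σr·r = 112, Σr·1/r = 6, Σ1/r·1/r = 22001/14400, Σr·q = 210, Σ1/r·q = 55/4.)
Eliminating b: (22001/14400)·(row 1) − 6·(row 2) gives (121607/900)·a = (22001/14400)·210 − 6·(55/4) = 114407/480, so a = 1716105/972856.
Then b = ((55/4) − 6·(1716105/972856))/(22001/14400) = 252000/121607.
At r = 11: q̂ = (1716105/972856)·(11) + (252000/121607)·(1/11) = 209664705/10701416.

q̂ = 19.592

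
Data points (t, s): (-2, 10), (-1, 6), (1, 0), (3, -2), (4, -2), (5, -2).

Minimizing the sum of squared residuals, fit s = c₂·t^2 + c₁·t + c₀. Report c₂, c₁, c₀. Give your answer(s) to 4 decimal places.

Forming AᵀA = [[980, 208, 56]; [208, 56, 10]; [56, 10, 6]] and Aᵀs = [-54, -50, 10]ᵀ gives AᵀA·[c₂, c₁, c₀]ᵀ = Aᵀs.
Solving the 3×3 system (Gaussian elimination) gives c₂ = 1387/3630, c₁ = -5098/1815, c₀ = 153/55.

c₂ = 0.3821, c₁ = -2.8088, c₀ = 2.7818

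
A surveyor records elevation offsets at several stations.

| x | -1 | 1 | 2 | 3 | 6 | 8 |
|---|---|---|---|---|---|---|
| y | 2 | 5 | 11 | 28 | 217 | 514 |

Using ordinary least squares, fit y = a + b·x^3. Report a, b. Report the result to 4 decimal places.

a = 2.6255, b = 0.9977

The normal system MᵀM·[a, b]ᵀ = Mᵀy is [[6, 763]; [763, 309595]]·[a, b]ᵀ = [777, 310887]ᵀ.
Eliminating b: 309595·(row 1) − 763·(row 2) gives 1275401·a = 309595·777 − 763·310887 = 3348534, so a = 3348534/1275401.
Then b = (310887 − 763·(3348534/1275401))/309595 = 1272471/1275401.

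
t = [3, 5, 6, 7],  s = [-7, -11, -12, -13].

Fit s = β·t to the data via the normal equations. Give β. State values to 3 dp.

β = -2.008

Setting ∂/∂β … = 0 gives: 119·β = -239.
Hence β = -239 / 119 ≈ -2.0084.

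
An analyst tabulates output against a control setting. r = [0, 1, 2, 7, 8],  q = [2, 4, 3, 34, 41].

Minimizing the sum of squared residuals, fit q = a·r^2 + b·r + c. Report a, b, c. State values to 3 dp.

From the data, Σr^2·r^2 = 6514, Σr^2·r = 864, Σr^2 = 118, Σr·r = 118, Σr = 18, Σ1 = 5.
Right-hand side: Σr^2·q = 4306, Σr·q = 576, Σq = 84.
Inverting the 3×3 Gram matrix, [a, b, c]ᵀ = [4313/6871, -270/6871, 14618/6871]ᵀ.

a = 0.628, b = -0.039, c = 2.127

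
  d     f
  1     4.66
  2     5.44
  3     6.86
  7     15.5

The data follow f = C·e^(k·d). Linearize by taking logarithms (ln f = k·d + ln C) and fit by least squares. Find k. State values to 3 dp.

With ln fᵢ as the transformed response and dᵢ as the regressor:
Σd = 13.0000, Σ(d)² = 63.0000, Σln f = 7.8993, Σd·ln f = 29.8896.
Normal system: [[63.0000, 13.0000]; [13.0000, 4]]·[k, ln C]ᵀ = [29.8896, 7.8993]ᵀ.
Slope k = (n·Σd·ln f − Σd·Σln f)/(n·Σ(d)² − (Σd)²) = (4·29.8896 − 13.0000·7.8993)/83.0000 = 0.20322; ln C = (Σln f − k·Σd)/n = 1.31439.

k = 0.203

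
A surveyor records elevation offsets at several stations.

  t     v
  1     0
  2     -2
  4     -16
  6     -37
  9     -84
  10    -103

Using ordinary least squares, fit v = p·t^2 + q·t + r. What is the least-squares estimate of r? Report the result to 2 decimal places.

From the data, Σt^2·t^2 = 18130, Σt^2·t = 2018, Σt^2 = 238, Σt·t = 238, Σt = 32, Σ1 = 6.
Moment sums: Σt^2·v = -18700, Σt·v = -2076, Σv = -242.
Row-reducing yields p = -18619/18435, q = -7993/18435, r = 12546/6145.

r = 2.04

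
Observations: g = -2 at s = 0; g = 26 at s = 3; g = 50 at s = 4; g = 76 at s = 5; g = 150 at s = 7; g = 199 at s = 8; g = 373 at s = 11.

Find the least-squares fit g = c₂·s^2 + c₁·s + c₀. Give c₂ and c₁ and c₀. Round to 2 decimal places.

c₂ = 3.06, c₁ = 0.48, c₀ = -2.16

Normal-equation sums: Σs^2·s^2 = 22100, Σs^2·s = 2402, Σs^2 = 284, Σs·s = 284, Σs = 38, Σ1 = 7.
And Σs^2·g = 68153, Σs·g = 7403, Σg = 872.
So XᵀX·[c₂, c₁, c₀]ᵀ = Xᵀg: [[22100, 2402, 284]; [2402, 284, 38]; [284, 38, 7]]·[c₂, c₁, c₀]ᵀ = [68153, 7403, 872]ᵀ.
Solving the 3×3 system (Gaussian elimination) gives c₂ = 292501/95606, c₁ = 45877/95606, c₀ = -103227/47803.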